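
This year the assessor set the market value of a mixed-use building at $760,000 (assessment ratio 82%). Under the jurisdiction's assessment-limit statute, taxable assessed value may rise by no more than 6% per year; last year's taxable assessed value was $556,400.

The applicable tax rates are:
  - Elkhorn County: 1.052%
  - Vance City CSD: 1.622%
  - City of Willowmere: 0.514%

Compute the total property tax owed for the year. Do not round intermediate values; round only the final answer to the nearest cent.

Uncapped assessed value = $760,000 × 0.82 = $623,200
Cap limit = $556,400 × 1.06 = $589,784
Taxable assessed value = min($623,200, $589,784) = $589,784 (cap binds)
Elkhorn County: $589,784 × 0.01052 = $6,204.52768
Vance City CSD: $589,784 × 0.01622 = $9,566.29648
City of Willowmere: $589,784 × 0.00514 = $3,031.48976
Total = $18,802.31392

$18,802.31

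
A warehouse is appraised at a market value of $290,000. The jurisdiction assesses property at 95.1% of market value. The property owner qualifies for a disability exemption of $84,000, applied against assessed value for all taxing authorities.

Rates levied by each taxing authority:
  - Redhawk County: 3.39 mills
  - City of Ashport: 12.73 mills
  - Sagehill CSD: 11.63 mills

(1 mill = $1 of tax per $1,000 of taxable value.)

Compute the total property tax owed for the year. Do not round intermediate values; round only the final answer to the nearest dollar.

$5,322

Assessed value = $290,000 × 0.951 = $275,790
Taxable value = $275,790 − $84,000 = $191,790
Redhawk County: $191,790 × 0.00339 = $650.1681
City of Ashport: $191,790 × 0.01273 = $2,441.4867
Sagehill CSD: $191,790 × 0.01163 = $2,230.5177
Total = $650.1681 + $2,441.4867 + $2,230.5177 = $5,322.1725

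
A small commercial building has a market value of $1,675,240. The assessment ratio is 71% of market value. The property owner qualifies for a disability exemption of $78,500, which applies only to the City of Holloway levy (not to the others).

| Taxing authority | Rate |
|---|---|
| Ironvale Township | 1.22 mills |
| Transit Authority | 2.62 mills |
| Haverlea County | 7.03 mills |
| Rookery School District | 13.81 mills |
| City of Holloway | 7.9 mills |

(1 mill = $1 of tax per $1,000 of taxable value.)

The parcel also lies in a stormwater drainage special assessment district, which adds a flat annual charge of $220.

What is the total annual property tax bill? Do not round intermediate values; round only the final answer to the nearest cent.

Assessed value = $1,675,240 × 0.71 = $1,189,420.4
Ironvale Township: $1,189,420.4 × 0.00122 = $1,451.092888
Transit Authority: $1,189,420.4 × 0.00262 = $3,116.281448
Haverlea County: $1,189,420.4 × 0.00703 = $8,361.625412
Rookery School District: $1,189,420.4 × 0.01381 = $16,425.895724
City of Holloway: ($1,189,420.4 − $78,500) × 0.0079 = $1,110,920.4 × 0.0079 = $8,776.27116
Levies subtotal = $38,131.166632
Total = $38,131.166632 + $220 = $38,351.166632

$38,351.17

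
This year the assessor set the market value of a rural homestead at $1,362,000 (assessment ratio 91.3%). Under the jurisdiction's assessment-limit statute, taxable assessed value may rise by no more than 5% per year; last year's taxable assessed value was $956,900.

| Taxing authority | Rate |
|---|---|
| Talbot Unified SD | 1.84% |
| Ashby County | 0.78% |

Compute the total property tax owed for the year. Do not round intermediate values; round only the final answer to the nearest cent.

Uncapped assessed value = $1,362,000 × 0.913 = $1,243,506
Cap limit = $956,900 × 1.05 = $1,004,745
Taxable assessed value = min($1,243,506, $1,004,745) = $1,004,745 (cap binds)
Talbot Unified SD: $1,004,745 × 0.0184 = $18,487.308
Ashby County: $1,004,745 × 0.0078 = $7,837.011
Total = $26,324.319

$26,324.32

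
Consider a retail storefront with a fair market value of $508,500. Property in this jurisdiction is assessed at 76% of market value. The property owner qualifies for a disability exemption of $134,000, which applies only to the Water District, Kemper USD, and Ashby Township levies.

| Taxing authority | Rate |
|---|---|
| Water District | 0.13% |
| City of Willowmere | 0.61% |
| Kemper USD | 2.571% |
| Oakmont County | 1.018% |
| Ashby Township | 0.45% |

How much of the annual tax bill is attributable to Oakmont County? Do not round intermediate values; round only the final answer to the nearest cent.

$3,934.16

Assessed value = $508,500 × 0.76 = $386,460
Oakmont County taxable value = $386,460 (exemption does not apply)
Oakmont County levy = $386,460 × 0.01018 = $3,934.1628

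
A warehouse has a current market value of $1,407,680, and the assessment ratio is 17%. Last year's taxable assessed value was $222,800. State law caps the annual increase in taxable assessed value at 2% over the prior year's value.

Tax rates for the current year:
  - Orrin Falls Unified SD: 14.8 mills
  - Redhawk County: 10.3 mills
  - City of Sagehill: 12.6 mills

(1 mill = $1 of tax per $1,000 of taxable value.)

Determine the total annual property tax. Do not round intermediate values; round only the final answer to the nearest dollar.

$8,568

Uncapped assessed value = $1,407,680 × 0.17 = $239,305.6
Cap limit = $222,800 × 1.02 = $227,256
Taxable assessed value = min($239,305.6, $227,256) = $227,256 (cap binds)
Orrin Falls Unified SD: $227,256 × 0.0148 = $3,363.3888
Redhawk County: $227,256 × 0.0103 = $2,340.7368
City of Sagehill: $227,256 × 0.0126 = $2,863.4256
Total = $8,567.5512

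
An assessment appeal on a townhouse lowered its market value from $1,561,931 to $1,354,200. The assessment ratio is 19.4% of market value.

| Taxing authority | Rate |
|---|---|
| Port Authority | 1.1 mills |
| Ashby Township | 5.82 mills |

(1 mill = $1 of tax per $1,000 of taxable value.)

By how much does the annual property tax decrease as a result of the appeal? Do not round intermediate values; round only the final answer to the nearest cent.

Old assessed value = $1,561,931 × 0.194 = $303,014.614
New assessed value = $1,354,200 × 0.194 = $262,714.8
Combined rate = 0.0011 + 0.00582 = 0.00692
Old tax = $303,014.614 × 0.00692 = $2,096.86112888
New tax = $262,714.8 × 0.00692 = $1,817.986416
Reduction = $2,096.86112888 − $1,817.986416 = $278.87471288

$278.87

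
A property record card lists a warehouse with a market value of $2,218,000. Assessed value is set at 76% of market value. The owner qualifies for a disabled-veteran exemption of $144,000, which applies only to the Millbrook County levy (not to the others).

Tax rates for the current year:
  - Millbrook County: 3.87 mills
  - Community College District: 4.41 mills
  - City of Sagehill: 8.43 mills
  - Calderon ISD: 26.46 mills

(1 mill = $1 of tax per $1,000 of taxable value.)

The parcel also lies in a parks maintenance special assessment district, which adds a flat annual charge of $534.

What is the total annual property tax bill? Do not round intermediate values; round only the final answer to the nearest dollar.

Assessed value = $2,218,000 × 0.76 = $1,685,680
Millbrook County: ($1,685,680 − $144,000) × 0.00387 = $1,541,680 × 0.00387 = $5,966.3016
Community College District: $1,685,680 × 0.00441 = $7,433.8488
City of Sagehill: $1,685,680 × 0.00843 = $14,210.2824
Calderon ISD: $1,685,680 × 0.02646 = $44,603.0928
Levies subtotal = $72,213.5256
Total = $72,213.5256 + $534 = $72,747.5256

$72,748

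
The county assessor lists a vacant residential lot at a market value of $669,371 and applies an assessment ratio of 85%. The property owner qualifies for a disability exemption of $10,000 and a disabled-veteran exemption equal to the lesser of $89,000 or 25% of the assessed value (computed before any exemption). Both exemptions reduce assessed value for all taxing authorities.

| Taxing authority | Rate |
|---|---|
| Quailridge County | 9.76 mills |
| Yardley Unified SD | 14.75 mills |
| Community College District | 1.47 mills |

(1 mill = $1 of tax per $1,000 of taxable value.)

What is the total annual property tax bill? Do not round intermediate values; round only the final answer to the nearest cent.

$12,209.70

Assessed value = $669,371 × 0.85 = $568,965.35
Disabled-veteran exemption = min($89,000, 25% × $568,965.35) = min($89,000, $142,241.3375) = $89,000 (dollar cap binds)
Taxable value = $568,965.35 − $10,000 − $89,000 = $469,965.35
Quailridge County: $469,965.35 × 0.00976 = $4,586.861816
Yardley Unified SD: $469,965.35 × 0.01475 = $6,931.9889125
Community College District: $469,965.35 × 0.00147 = $690.8490645
Total = $12,209.699793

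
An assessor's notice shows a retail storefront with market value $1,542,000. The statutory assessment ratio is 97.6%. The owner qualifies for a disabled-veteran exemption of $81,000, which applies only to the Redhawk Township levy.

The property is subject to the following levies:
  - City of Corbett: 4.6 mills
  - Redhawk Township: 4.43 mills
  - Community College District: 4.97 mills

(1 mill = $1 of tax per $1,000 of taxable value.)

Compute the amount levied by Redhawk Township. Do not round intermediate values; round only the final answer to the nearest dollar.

$6,308

Assessed value = $1,542,000 × 0.976 = $1,504,992
Redhawk Township taxable value = $1,504,992 − $81,000 = $1,423,992
Redhawk Township levy = $1,423,992 × 0.00443 = $6,308.28456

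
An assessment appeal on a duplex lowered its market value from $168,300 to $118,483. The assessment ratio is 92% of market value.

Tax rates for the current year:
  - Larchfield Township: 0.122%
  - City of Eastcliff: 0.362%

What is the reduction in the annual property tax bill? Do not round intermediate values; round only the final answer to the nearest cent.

$221.83

Old assessed value = $168,300 × 0.92 = $154,836
New assessed value = $118,483 × 0.92 = $109,004.36
Combined rate = 0.00122 + 0.00362 = 0.00484
Old tax = $154,836 × 0.00484 = $749.40624
New tax = $109,004.36 × 0.00484 = $527.5811024
Reduction = $749.40624 − $527.5811024 = $221.8251376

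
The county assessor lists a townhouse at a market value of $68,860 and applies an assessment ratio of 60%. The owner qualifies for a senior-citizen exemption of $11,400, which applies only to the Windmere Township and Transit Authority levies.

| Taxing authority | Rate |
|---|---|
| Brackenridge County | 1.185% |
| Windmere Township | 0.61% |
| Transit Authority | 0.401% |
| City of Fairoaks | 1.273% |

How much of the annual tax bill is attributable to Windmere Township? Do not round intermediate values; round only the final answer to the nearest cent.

$182.49

Assessed value = $68,860 × 0.6 = $41,316
Windmere Township taxable value = $41,316 − $11,400 = $29,916
Windmere Township levy = $29,916 × 0.0061 = $182.4876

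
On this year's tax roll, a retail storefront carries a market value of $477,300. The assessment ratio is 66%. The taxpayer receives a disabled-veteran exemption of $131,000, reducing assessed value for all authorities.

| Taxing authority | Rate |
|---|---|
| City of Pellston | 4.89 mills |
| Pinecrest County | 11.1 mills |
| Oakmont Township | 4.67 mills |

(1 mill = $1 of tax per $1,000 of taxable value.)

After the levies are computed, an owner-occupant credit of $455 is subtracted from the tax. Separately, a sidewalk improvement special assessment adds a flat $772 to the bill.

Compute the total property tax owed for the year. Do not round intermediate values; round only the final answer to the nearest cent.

$4,118.81

Assessed value = $477,300 × 0.66 = $315,018
Taxable value = $315,018 − $131,000 = $184,018
City of Pellston: $184,018 × 0.00489 = $899.84802
Pinecrest County: $184,018 × 0.0111 = $2,042.5998
Oakmont Township: $184,018 × 0.00467 = $859.36406
Levies subtotal = $3,801.81188
After credit = $3,801.81188 − $455 = $3,346.81188
Total = $3,346.81188 + $772 = $4,118.81188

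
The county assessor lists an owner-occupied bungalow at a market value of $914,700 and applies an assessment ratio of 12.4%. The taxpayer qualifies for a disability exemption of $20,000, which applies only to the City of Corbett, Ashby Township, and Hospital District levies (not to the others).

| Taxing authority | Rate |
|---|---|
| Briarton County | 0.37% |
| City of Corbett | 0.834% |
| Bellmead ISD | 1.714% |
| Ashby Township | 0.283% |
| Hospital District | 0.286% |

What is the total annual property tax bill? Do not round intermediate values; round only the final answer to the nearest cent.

Assessed value = $914,700 × 0.124 = $113,422.8
Briarton County: $113,422.8 × 0.0037 = $419.66436
City of Corbett: ($113,422.8 − $20,000) × 0.00834 = $93,422.8 × 0.00834 = $779.146152
Bellmead ISD: $113,422.8 × 0.01714 = $1,944.066792
Ashby Township: ($113,422.8 − $20,000) × 0.00283 = $93,422.8 × 0.00283 = $264.386524
Hospital District: ($113,422.8 − $20,000) × 0.00286 = $93,422.8 × 0.00286 = $267.189208
Total = $3,674.453036

$3,674.45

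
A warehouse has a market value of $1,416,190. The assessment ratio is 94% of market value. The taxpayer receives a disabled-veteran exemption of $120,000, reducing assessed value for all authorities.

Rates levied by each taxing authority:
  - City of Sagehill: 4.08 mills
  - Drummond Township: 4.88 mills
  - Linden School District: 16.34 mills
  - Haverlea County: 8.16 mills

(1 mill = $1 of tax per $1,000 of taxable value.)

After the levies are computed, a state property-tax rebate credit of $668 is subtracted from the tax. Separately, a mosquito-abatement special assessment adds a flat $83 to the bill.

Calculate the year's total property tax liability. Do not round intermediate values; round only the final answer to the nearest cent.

$39,942.37

Assessed value = $1,416,190 × 0.94 = $1,331,218.6
Taxable value = $1,331,218.6 − $120,000 = $1,211,218.6
City of Sagehill: $1,211,218.6 × 0.00408 = $4,941.771888
Drummond Township: $1,211,218.6 × 0.00488 = $5,910.746768
Linden School District: $1,211,218.6 × 0.01634 = $19,791.311924
Haverlea County: $1,211,218.6 × 0.00816 = $9,883.543776
Levies subtotal = $40,527.374356
After credit = $40,527.374356 − $668 = $39,859.374356
Total = $39,859.374356 + $83 = $39,942.374356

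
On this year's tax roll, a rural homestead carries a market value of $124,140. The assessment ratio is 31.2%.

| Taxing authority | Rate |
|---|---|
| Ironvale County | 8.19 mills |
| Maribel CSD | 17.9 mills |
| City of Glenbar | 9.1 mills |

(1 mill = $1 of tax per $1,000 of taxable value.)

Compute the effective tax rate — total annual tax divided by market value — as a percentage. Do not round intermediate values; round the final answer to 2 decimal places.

Assessed value = $124,140 × 0.312 = $38,731.68
Ironvale County: $38,731.68 × 0.00819 = $317.2124592
Maribel CSD: $38,731.68 × 0.0179 = $693.297072
City of Glenbar: $38,731.68 × 0.0091 = $352.458288
Total tax = $1,362.9678192
Effective rate = $1,362.9678192 ÷ $124,140 = 1.10% of market value

1.10%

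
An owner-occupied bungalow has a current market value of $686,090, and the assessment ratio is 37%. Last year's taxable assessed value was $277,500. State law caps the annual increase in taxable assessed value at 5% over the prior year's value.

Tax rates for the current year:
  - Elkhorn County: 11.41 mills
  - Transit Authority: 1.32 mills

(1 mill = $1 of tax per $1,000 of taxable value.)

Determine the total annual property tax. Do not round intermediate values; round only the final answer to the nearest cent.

$3,231.55

Uncapped assessed value = $686,090 × 0.37 = $253,853.3
Cap limit = $277,500 × 1.05 = $291,375
Taxable assessed value = min($253,853.3, $291,375) = $253,853.3 (cap does not bind)
Elkhorn County: $253,853.3 × 0.01141 = $2,896.466153
Transit Authority: $253,853.3 × 0.00132 = $335.086356
Total = $3,231.552509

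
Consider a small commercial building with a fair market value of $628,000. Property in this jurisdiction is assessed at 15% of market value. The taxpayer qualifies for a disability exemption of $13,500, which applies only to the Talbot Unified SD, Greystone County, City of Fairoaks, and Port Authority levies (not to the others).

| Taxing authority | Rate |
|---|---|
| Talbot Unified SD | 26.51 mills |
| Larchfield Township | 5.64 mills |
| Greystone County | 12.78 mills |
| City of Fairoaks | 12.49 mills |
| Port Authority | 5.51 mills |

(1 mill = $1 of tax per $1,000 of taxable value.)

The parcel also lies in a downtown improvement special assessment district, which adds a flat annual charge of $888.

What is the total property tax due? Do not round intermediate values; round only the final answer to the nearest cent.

$6,042.59

Assessed value = $628,000 × 0.15 = $94,200
Talbot Unified SD: ($94,200 − $13,500) × 0.02651 = $80,700 × 0.02651 = $2,139.357
Larchfield Township: $94,200 × 0.00564 = $531.288
Greystone County: ($94,200 − $13,500) × 0.01278 = $80,700 × 0.01278 = $1,031.346
City of Fairoaks: ($94,200 − $13,500) × 0.01249 = $80,700 × 0.01249 = $1,007.943
Port Authority: ($94,200 − $13,500) × 0.00551 = $80,700 × 0.00551 = $444.657
Levies subtotal = $5,154.591
Total = $5,154.591 + $888 = $6,042.591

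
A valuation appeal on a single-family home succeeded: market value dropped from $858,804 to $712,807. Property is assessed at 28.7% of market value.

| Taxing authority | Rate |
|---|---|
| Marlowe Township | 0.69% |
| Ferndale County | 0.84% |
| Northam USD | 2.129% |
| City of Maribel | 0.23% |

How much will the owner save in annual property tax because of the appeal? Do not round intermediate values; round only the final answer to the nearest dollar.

Old assessed value = $858,804 × 0.287 = $246,476.748
New assessed value = $712,807 × 0.287 = $204,575.609
Combined rate = 0.0069 + 0.0084 + 0.02129 + 0.0023 = 0.03889
Old tax = $246,476.748 × 0.03889 = $9,585.48072972
New tax = $204,575.609 × 0.03889 = $7,955.94543401
Reduction = $9,585.48072972 − $7,955.94543401 = $1,629.53529571

$1,630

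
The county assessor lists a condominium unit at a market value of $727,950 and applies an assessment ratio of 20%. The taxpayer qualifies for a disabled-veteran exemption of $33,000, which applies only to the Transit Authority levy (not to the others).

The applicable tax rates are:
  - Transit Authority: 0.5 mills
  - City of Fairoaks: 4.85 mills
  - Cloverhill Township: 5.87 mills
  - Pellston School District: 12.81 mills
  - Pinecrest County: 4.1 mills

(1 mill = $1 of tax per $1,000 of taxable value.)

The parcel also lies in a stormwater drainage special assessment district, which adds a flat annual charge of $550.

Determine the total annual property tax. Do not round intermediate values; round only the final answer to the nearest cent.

Assessed value = $727,950 × 0.2 = $145,590
Transit Authority: ($145,590 − $33,000) × 0.0005 = $112,590 × 0.0005 = $56.295
City of Fairoaks: $145,590 × 0.00485 = $706.1115
Cloverhill Township: $145,590 × 0.00587 = $854.6133
Pellston School District: $145,590 × 0.01281 = $1,865.0079
Pinecrest County: $145,590 × 0.0041 = $596.919
Levies subtotal = $4,078.9467
Total = $4,078.9467 + $550 = $4,628.9467

$4,628.95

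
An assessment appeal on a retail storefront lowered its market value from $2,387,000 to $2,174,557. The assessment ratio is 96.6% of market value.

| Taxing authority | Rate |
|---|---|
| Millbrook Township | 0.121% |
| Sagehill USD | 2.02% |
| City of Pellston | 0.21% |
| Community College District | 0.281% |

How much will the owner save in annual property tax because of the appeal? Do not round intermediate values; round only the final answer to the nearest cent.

Old assessed value = $2,387,000 × 0.966 = $2,305,842
New assessed value = $2,174,557 × 0.966 = $2,100,622.062
Combined rate = 0.00121 + 0.0202 + 0.0021 + 0.00281 = 0.02632
Old tax = $2,305,842 × 0.02632 = $60,689.76144
New tax = $2,100,622.062 × 0.02632 = $55,288.37267184
Reduction = $60,689.76144 − $55,288.37267184 = $5,401.38876816

$5,401.39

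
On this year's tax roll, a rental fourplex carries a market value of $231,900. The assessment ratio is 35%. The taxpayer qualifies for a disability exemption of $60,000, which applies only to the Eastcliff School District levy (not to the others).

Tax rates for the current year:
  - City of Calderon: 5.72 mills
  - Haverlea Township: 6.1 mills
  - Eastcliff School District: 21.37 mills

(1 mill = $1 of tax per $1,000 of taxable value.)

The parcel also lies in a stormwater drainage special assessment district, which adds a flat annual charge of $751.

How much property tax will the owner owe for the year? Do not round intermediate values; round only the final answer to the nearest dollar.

Assessed value = $231,900 × 0.35 = $81,165
City of Calderon: $81,165 × 0.00572 = $464.2638
Haverlea Township: $81,165 × 0.0061 = $495.1065
Eastcliff School District: ($81,165 − $60,000) × 0.02137 = $21,165 × 0.02137 = $452.29605
Levies subtotal = $1,411.66635
Total = $1,411.66635 + $751 = $2,162.66635

$2,163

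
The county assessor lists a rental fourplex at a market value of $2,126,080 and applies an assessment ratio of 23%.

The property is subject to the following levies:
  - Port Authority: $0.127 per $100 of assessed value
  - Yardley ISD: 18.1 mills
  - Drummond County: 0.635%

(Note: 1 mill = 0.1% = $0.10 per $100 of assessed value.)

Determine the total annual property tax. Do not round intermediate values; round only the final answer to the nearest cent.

$12,577.04

Assessed value = $2,126,080 × 0.23 = $488,998.4
Port Authority: $488,998.4 × 0.00127 = $621.027968
Yardley ISD: $488,998.4 × 0.0181 = $8,850.87104
Drummond County: $488,998.4 × 0.00635 = $3,105.13984
Total = $12,577.038848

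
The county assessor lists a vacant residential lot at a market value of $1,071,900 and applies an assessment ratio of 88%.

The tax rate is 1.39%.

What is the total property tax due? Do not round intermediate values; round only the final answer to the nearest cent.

$13,111.48

Assessed value = $1,071,900 × 0.88 = $943,272
Tax = $943,272 × 0.0139 = $13,111.4808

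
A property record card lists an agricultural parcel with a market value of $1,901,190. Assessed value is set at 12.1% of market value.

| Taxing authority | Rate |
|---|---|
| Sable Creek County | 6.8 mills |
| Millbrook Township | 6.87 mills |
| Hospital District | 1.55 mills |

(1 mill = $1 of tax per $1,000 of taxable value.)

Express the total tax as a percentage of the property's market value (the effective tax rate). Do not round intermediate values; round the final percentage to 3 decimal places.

Assessed value = $1,901,190 × 0.121 = $230,043.99
Sable Creek County: $230,043.99 × 0.0068 = $1,564.299132
Millbrook Township: $230,043.99 × 0.00687 = $1,580.4022113
Hospital District: $230,043.99 × 0.00155 = $356.5681845
Total tax = $3,501.2695278
Effective rate = $3,501.2695278 ÷ $1,901,190 = 0.184% of market value

0.184%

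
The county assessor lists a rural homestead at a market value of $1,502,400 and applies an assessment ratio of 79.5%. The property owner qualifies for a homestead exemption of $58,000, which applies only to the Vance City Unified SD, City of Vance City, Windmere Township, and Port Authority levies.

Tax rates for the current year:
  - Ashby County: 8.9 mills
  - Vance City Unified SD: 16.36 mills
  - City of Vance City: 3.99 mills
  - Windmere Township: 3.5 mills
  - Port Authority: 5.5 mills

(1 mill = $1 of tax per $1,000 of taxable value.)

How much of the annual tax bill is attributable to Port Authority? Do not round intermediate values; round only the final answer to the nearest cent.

Assessed value = $1,502,400 × 0.795 = $1,194,408
Port Authority taxable value = $1,194,408 − $58,000 = $1,136,408
Port Authority levy = $1,136,408 × 0.0055 = $6,250.244

$6,250.24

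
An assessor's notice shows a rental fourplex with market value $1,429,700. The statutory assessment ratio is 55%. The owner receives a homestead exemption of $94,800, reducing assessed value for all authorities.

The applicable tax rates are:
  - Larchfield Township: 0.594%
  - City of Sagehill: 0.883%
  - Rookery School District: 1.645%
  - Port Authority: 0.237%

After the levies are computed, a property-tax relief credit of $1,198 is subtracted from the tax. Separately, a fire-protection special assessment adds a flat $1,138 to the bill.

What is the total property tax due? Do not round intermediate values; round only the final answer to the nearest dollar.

$23,169

Assessed value = $1,429,700 × 0.55 = $786,335
Taxable value = $786,335 − $94,800 = $691,535
Larchfield Township: $691,535 × 0.00594 = $4,107.7179
City of Sagehill: $691,535 × 0.00883 = $6,106.25405
Rookery School District: $691,535 × 0.01645 = $11,375.75075
Port Authority: $691,535 × 0.00237 = $1,638.93795
Levies subtotal = $23,228.66065
After credit = $23,228.66065 − $1,198 = $22,030.66065
Total = $22,030.66065 + $1,138 = $23,168.66065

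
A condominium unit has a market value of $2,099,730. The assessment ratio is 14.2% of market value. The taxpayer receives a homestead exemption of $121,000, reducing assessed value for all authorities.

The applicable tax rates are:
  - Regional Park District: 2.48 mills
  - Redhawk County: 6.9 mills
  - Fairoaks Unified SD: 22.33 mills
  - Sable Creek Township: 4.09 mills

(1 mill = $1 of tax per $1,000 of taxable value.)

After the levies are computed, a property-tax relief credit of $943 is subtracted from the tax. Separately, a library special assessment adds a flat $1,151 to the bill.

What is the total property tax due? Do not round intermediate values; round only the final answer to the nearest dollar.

$6,550

Assessed value = $2,099,730 × 0.142 = $298,161.66
Taxable value = $298,161.66 − $121,000 = $177,161.66
Regional Park District: $177,161.66 × 0.00248 = $439.3609168
Redhawk County: $177,161.66 × 0.0069 = $1,222.415454
Fairoaks Unified SD: $177,161.66 × 0.02233 = $3,956.0198678
Sable Creek Township: $177,161.66 × 0.00409 = $724.5911894
Levies subtotal = $6,342.387428
After credit = $6,342.387428 − $943 = $5,399.387428
Total = $5,399.387428 + $1,151 = $6,550.387428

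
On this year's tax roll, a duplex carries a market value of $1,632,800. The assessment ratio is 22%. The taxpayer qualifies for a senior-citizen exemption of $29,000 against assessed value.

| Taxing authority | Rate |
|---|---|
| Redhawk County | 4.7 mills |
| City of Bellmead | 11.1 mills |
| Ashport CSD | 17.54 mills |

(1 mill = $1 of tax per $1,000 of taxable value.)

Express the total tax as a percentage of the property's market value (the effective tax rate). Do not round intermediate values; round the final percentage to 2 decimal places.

Assessed value = $1,632,800 × 0.22 = $359,216
Taxable value = $359,216 − $29,000 = $330,216
Redhawk County: $330,216 × 0.0047 = $1,552.0152
City of Bellmead: $330,216 × 0.0111 = $3,665.3976
Ashport CSD: $330,216 × 0.01754 = $5,791.98864
Total tax = $11,009.40144
Effective rate = $11,009.40144 ÷ $1,632,800 = 0.67% of market value

0.67%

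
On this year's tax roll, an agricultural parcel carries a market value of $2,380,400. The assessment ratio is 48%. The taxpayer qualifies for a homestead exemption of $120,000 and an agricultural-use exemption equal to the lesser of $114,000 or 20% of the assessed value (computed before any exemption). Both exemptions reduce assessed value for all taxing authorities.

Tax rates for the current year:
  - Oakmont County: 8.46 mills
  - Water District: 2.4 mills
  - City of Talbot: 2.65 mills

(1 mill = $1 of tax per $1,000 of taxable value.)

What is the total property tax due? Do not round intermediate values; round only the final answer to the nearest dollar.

Assessed value = $2,380,400 × 0.48 = $1,142,592
Agricultural-use exemption = min($114,000, 20% × $1,142,592) = min($114,000, $228,518.4) = $114,000 (dollar cap binds)
Taxable value = $1,142,592 − $120,000 − $114,000 = $908,592
Oakmont County: $908,592 × 0.00846 = $7,686.68832
Water District: $908,592 × 0.0024 = $2,180.6208
City of Talbot: $908,592 × 0.00265 = $2,407.7688
Total = $12,275.07792

$12,275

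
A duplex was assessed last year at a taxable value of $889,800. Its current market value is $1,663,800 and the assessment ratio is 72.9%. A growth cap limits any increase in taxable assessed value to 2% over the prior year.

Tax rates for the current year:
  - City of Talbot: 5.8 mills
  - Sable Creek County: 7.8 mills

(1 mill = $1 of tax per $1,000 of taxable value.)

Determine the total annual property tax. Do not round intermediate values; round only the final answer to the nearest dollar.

Uncapped assessed value = $1,663,800 × 0.729 = $1,212,910.2
Cap limit = $889,800 × 1.02 = $907,596
Taxable assessed value = min($1,212,910.2, $907,596) = $907,596 (cap binds)
City of Talbot: $907,596 × 0.0058 = $5,264.0568
Sable Creek County: $907,596 × 0.0078 = $7,079.2488
Total = $12,343.3056

$12,343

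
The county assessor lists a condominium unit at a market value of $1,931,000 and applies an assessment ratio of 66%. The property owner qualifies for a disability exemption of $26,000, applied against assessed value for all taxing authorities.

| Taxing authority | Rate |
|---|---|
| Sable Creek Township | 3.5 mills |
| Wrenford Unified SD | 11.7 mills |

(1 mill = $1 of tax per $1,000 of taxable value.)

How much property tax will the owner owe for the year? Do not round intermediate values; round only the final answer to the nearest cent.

$18,976.59

Assessed value = $1,931,000 × 0.66 = $1,274,460
Taxable value = $1,274,460 − $26,000 = $1,248,460
Sable Creek Township: $1,248,460 × 0.0035 = $4,369.61
Wrenford Unified SD: $1,248,460 × 0.0117 = $14,606.982
Total = $4,369.61 + $14,606.982 = $18,976.592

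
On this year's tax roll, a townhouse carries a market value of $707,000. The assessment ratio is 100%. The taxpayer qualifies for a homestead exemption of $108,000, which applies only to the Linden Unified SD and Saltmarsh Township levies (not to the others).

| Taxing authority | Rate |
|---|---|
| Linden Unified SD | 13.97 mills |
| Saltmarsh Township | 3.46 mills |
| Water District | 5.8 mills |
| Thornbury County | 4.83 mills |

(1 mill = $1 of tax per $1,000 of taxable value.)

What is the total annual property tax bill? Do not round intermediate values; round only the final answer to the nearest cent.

$17,955.98

Assessed value = $707,000 × 1 = $707,000
Linden Unified SD: ($707,000 − $108,000) × 0.01397 = $599,000 × 0.01397 = $8,368.03
Saltmarsh Township: ($707,000 − $108,000) × 0.00346 = $599,000 × 0.00346 = $2,072.54
Water District: $707,000 × 0.0058 = $4,100.6
Thornbury County: $707,000 × 0.00483 = $3,414.81
Total = $17,955.98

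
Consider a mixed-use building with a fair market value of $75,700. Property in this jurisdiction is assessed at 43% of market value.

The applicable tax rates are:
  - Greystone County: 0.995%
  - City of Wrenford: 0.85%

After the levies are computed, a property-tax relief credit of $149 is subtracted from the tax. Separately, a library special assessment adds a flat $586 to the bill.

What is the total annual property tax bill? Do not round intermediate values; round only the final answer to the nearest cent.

$1,037.57

Assessed value = $75,700 × 0.43 = $32,551
Greystone County: $32,551 × 0.00995 = $323.88245
City of Wrenford: $32,551 × 0.0085 = $276.6835
Levies subtotal = $600.56595
After credit = $600.56595 − $149 = $451.56595
Total = $451.56595 + $586 = $1,037.56595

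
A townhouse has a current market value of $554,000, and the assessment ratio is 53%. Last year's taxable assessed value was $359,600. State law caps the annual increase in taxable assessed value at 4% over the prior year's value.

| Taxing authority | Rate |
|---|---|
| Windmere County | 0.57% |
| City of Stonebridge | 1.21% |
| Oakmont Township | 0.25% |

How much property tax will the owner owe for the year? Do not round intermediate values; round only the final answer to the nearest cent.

$5,960.49

Uncapped assessed value = $554,000 × 0.53 = $293,620
Cap limit = $359,600 × 1.04 = $373,984
Taxable assessed value = min($293,620, $373,984) = $293,620 (cap does not bind)
Windmere County: $293,620 × 0.0057 = $1,673.634
City of Stonebridge: $293,620 × 0.0121 = $3,552.802
Oakmont Township: $293,620 × 0.0025 = $734.05
Total = $5,960.486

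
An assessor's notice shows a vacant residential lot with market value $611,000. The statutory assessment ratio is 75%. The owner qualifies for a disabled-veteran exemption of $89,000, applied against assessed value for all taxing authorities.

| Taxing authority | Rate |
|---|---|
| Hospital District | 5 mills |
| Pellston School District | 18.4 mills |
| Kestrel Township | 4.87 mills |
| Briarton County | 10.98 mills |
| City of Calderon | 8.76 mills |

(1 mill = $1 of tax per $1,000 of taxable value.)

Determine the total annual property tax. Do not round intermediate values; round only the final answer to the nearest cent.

$17,727.69

Assessed value = $611,000 × 0.75 = $458,250
Taxable value = $458,250 − $89,000 = $369,250
Hospital District: $369,250 × 0.005 = $1,846.25
Pellston School District: $369,250 × 0.0184 = $6,794.2
Kestrel Township: $369,250 × 0.00487 = $1,798.2475
Briarton County: $369,250 × 0.01098 = $4,054.365
City of Calderon: $369,250 × 0.00876 = $3,234.63
Total = $1,846.25 + $6,794.2 + $1,798.2475 + $4,054.365 + $3,234.63 = $17,727.6925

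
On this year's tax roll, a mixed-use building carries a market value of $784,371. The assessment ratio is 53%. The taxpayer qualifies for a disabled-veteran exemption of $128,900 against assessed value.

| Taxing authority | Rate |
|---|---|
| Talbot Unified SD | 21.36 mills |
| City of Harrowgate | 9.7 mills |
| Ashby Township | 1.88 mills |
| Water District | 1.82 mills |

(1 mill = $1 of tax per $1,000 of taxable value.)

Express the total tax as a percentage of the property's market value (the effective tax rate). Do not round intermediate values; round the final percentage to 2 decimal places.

1.27%

Assessed value = $784,371 × 0.53 = $415,716.63
Taxable value = $415,716.63 − $128,900 = $286,816.63
Talbot Unified SD: $286,816.63 × 0.02136 = $6,126.4032168
City of Harrowgate: $286,816.63 × 0.0097 = $2,782.121311
Ashby Township: $286,816.63 × 0.00188 = $539.2152644
Water District: $286,816.63 × 0.00182 = $522.0062666
Total tax = $9,969.7460588
Effective rate = $9,969.7460588 ÷ $784,371 = 1.27% of market value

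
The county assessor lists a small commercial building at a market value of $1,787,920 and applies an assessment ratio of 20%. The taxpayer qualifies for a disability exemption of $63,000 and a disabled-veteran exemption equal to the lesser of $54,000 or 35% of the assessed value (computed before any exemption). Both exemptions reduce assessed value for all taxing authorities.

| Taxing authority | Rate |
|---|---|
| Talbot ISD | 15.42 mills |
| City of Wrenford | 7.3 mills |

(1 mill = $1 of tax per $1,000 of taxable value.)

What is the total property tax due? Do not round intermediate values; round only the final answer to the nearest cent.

$5,466.07

Assessed value = $1,787,920 × 0.2 = $357,584
Disabled-veteran exemption = min($54,000, 35% × $357,584) = min($54,000, $125,154.4) = $54,000 (dollar cap binds)
Taxable value = $357,584 − $63,000 − $54,000 = $240,584
Talbot ISD: $240,584 × 0.01542 = $3,709.80528
City of Wrenford: $240,584 × 0.0073 = $1,756.2632
Total = $5,466.06848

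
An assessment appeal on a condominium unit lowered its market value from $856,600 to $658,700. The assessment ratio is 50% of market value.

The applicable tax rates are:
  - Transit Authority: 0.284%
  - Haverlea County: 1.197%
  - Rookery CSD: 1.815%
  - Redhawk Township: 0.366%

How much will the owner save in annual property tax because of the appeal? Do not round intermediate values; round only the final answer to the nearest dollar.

Old assessed value = $856,600 × 0.5 = $428,300
New assessed value = $658,700 × 0.5 = $329,350
Combined rate = 0.00284 + 0.01197 + 0.01815 + 0.00366 = 0.03662
Old tax = $428,300 × 0.03662 = $15,684.346
New tax = $329,350 × 0.03662 = $12,060.797
Reduction = $15,684.346 − $12,060.797 = $3,623.549

$3,624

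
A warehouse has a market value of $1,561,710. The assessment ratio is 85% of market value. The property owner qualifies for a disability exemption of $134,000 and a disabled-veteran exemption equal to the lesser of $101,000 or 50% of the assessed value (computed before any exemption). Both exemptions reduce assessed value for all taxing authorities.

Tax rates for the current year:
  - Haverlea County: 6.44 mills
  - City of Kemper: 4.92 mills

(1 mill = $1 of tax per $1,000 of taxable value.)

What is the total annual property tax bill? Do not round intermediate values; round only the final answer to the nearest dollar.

Assessed value = $1,561,710 × 0.85 = $1,327,453.5
Disabled-veteran exemption = min($101,000, 50% × $1,327,453.5) = min($101,000, $663,726.75) = $101,000 (dollar cap binds)
Taxable value = $1,327,453.5 − $134,000 − $101,000 = $1,092,453.5
Haverlea County: $1,092,453.5 × 0.00644 = $7,035.40054
City of Kemper: $1,092,453.5 × 0.00492 = $5,374.87122
Total = $12,410.27176

$12,410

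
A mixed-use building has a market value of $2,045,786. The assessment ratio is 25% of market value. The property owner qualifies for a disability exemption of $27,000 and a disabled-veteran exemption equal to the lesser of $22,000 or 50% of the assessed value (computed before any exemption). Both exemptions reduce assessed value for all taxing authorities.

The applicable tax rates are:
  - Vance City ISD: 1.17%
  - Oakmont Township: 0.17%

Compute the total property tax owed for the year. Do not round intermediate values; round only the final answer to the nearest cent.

Assessed value = $2,045,786 × 0.25 = $511,446.5
Disabled-veteran exemption = min($22,000, 50% × $511,446.5) = min($22,000, $255,723.25) = $22,000 (dollar cap binds)
Taxable value = $511,446.5 − $27,000 − $22,000 = $462,446.5
Vance City ISD: $462,446.5 × 0.0117 = $5,410.62405
Oakmont Township: $462,446.5 × 0.0017 = $786.15905
Total = $6,196.7831

$6,196.78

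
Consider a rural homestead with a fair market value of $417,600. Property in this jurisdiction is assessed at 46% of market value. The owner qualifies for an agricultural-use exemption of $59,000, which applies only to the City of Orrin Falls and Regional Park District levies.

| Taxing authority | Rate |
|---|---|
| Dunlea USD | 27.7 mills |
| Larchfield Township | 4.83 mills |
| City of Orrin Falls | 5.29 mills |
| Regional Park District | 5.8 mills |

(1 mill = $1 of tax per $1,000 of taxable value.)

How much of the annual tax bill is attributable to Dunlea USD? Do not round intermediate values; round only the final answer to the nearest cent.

Assessed value = $417,600 × 0.46 = $192,096
Dunlea USD taxable value = $192,096 (exemption does not apply)
Dunlea USD levy = $192,096 × 0.0277 = $5,321.0592

$5,321.06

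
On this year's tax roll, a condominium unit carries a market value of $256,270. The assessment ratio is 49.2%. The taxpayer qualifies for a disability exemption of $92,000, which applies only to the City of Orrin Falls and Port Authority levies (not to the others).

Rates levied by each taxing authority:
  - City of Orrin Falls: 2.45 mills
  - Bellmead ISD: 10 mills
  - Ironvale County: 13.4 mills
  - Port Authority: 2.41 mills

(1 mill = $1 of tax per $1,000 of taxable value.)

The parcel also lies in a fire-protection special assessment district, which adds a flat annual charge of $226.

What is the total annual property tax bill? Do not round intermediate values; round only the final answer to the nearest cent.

$3,342.04

Assessed value = $256,270 × 0.492 = $126,084.84
City of Orrin Falls: ($126,084.84 − $92,000) × 0.00245 = $34,084.84 × 0.00245 = $83.507858
Bellmead ISD: $126,084.84 × 0.01 = $1,260.8484
Ironvale County: $126,084.84 × 0.0134 = $1,689.536856
Port Authority: ($126,084.84 − $92,000) × 0.00241 = $34,084.84 × 0.00241 = $82.1444644
Levies subtotal = $3,116.0375784
Total = $3,116.0375784 + $226 = $3,342.0375784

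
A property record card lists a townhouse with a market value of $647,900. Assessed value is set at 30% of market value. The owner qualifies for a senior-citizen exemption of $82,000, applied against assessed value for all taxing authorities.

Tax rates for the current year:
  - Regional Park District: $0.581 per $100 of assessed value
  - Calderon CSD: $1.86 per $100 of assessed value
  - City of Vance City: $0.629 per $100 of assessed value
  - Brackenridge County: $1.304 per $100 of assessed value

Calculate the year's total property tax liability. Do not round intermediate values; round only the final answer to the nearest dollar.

$4,915

Assessed value = $647,900 × 0.3 = $194,370
Taxable value = $194,370 − $82,000 = $112,370
Regional Park District: $112,370 × 0.00581 = $652.8697
Calderon CSD: $112,370 × 0.0186 = $2,090.082
City of Vance City: $112,370 × 0.00629 = $706.8073
Brackenridge County: $112,370 × 0.01304 = $1,465.3048
Total = $652.8697 + $2,090.082 + $706.8073 + $1,465.3048 = $4,915.0638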